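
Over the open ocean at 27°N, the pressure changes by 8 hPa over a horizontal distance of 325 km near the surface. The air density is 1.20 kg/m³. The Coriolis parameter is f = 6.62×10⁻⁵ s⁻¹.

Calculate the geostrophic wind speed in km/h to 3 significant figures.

Pressure gradient: |∂P/∂n| = 800 Pa / 325000 m = 2.46×10⁻³ Pa/m
Geostrophic balance (pressure-gradient force = Coriolis force):
V_g = (1/(fρ)) |∂P/∂n| = 2.46×10⁻³ / (6.62×10⁻⁵ × 1.20) = 31.0 m/s
Converting: 31.0 m/s × 3.6 = 112 km/h

112 km/h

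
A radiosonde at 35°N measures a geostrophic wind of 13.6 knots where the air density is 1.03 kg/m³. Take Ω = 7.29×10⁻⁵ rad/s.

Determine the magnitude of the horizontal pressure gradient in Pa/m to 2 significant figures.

6.0×10⁻⁴ Pa/m

Coriolis parameter at 35°N:
f = 2Ω sin φ = 2 × 7.29×10⁻⁵ × sin 35° = 8.36×10⁻⁵ s⁻¹
Wind speed in SI: 13.6 knots = 7.00 m/s
Geostrophic balance rearranged: |∂P/∂n| = f ρ V_g
|∂P/∂n| = 8.36×10⁻⁵ × 1.03 × 7.00 = 6.03×10⁻⁴ Pa/m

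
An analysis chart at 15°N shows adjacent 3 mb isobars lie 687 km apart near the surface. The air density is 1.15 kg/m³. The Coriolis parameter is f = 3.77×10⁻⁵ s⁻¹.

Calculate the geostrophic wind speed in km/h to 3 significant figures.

Pressure gradient: |∂P/∂n| = 300 Pa / 687000 m = 4.37×10⁻⁴ Pa/m
Geostrophic balance (pressure-gradient force = Coriolis force):
V_g = (1/(fρ)) |∂P/∂n| = 4.37×10⁻⁴ / (3.77×10⁻⁵ × 1.15) = 10.1 m/s
Converting: 10.1 m/s × 3.6 = 36.3 km/h

36.3 km/h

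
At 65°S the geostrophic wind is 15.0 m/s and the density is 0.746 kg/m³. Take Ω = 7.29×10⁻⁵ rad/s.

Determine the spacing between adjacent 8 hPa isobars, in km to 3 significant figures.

541 km

Coriolis parameter at 65°S:
f = 2Ω sin φ = 2 × 7.29×10⁻⁵ × sin 65° = 1.32×10⁻⁴ s⁻¹
Geostrophic balance rearranged: |∂P/∂n| = f ρ V_g
|∂P/∂n| = 1.32×10⁻⁴ × 0.746 × 15.0 = 1.48×10⁻³ Pa/m
Isobar spacing: Δn = ΔP/|∂P/∂n| = 800 Pa / 1.48×10⁻³ Pa/m = 541037 m ≈ 541 km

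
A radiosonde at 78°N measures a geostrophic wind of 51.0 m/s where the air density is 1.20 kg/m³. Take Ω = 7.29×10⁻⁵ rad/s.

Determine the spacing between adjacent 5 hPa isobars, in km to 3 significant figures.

57.3 km

Coriolis parameter at 78°N:
f = 2Ω sin φ = 2 × 7.29×10⁻⁵ × sin 78° = 1.43×10⁻⁴ s⁻¹
Geostrophic balance rearranged: |∂P/∂n| = f ρ V_g
|∂P/∂n| = 1.43×10⁻⁴ × 1.20 × 51.0 = 8.73×10⁻³ Pa/m
Isobar spacing: Δn = ΔP/|∂P/∂n| = 500 Pa / 8.73×10⁻³ Pa/m = 57287 m ≈ 57.3 km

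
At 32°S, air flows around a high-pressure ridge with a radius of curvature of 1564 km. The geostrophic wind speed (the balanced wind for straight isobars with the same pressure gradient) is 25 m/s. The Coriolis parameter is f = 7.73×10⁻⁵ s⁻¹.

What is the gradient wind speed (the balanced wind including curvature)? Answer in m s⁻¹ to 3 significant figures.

Around a high, pressure-gradient force acts outward with centrifugal, so Coriolis balances both:
fV = (1/ρ)|∂P/∂n| + V²/R  →  V² − fR·V + fR·V_g = 0
With fR = 7.73×10⁻⁵ × 1564×10³ m = 121 m/s:
V = [fR − √((fR)² − 4 fR V_g)]/2 = [121 − √(121² − 4×121×25)]/2 = 35.3 m/s
Supergeostrophic (V > V_g = 25 m/s), as expected around a high.

35.3 m s⁻¹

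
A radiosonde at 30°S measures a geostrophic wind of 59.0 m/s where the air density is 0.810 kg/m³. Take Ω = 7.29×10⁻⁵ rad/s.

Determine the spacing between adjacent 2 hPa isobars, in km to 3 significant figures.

Coriolis parameter at 30°S:
f = 2Ω sin φ = 2 × 7.29×10⁻⁵ × sin 30° = 7.29×10⁻⁵ s⁻¹
Geostrophic balance rearranged: |∂P/∂n| = f ρ V_g
|∂P/∂n| = 7.29×10⁻⁵ × 0.810 × 59.0 = 3.48×10⁻³ Pa/m
Isobar spacing: Δn = ΔP/|∂P/∂n| = 200 Pa / 3.48×10⁻³ Pa/m = 57407 m ≈ 57.4 km

57.4 km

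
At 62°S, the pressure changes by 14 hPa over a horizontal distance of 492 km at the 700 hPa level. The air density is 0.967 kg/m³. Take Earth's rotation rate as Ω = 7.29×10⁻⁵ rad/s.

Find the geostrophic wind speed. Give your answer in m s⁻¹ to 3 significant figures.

Coriolis parameter at 62°S:
f = 2Ω sin φ = 2 × 7.29×10⁻⁵ × sin 62° = 1.29×10⁻⁴ s⁻¹
Pressure gradient: |∂P/∂n| = 1400 Pa / 492000 m = 2.85×10⁻³ Pa/m
Geostrophic balance (pressure-gradient force = Coriolis force):
V_g = (1/(fρ)) |∂P/∂n| = 2.85×10⁻³ / (1.29×10⁻⁴ × 0.967) = 22.9 m/s

22.9 m s⁻¹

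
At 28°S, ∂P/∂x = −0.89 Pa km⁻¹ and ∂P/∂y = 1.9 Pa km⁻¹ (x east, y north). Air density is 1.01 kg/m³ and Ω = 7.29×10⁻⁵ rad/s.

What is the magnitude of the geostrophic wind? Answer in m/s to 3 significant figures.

30.3 m/s

Coriolis parameter at 28°S:
f = 2Ω sin φ = 2 × 7.29×10⁻⁵ × sin 28° = 6.84×10⁻⁵ s⁻¹
In the Southern Hemisphere f is negative: f = −6.84×10⁻⁵ s⁻¹.
Component geostrophic relations (x east, y north):
u_g = −(1/(fρ)) ∂P/∂y,  v_g = (1/(fρ)) ∂P/∂x
u_g = −(1.9×10⁻³)/(−6.84×10⁻⁵ × 1.01) = 27.5 m/s;  v_g = (−0.89×10⁻³)/(−6.84×10⁻⁵ × 1.01) = 12.9 m/s
|V_g| = √(u_g² + v_g²) = 30.3 m/s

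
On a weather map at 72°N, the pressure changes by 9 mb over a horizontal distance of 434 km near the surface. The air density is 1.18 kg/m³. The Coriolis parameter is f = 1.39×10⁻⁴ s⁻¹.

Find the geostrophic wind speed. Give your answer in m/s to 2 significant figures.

Pressure gradient: |∂P/∂n| = 900 Pa / 434000 m = 2.07×10⁻³ Pa/m
Geostrophic balance (pressure-gradient force = Coriolis force):
V_g = (1/(fρ)) |∂P/∂n| = 2.07×10⁻³ / (1.39×10⁻⁴ × 1.18) = 12.6 m/s

13 m/s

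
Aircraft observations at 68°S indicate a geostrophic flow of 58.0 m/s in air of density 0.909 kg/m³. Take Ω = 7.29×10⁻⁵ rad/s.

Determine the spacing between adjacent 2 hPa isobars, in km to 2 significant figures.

Coriolis parameter at 68°S:
f = 2Ω sin φ = 2 × 7.29×10⁻⁵ × sin 68° = 1.35×10⁻⁴ s⁻¹
Geostrophic balance rearranged: |∂P/∂n| = f ρ V_g
|∂P/∂n| = 1.35×10⁻⁴ × 0.909 × 58.0 = 7.13×10⁻³ Pa/m
Isobar spacing: Δn = ΔP/|∂P/∂n| = 200 Pa / 7.13×10⁻³ Pa/m = 28062 m ≈ 28 km

28 km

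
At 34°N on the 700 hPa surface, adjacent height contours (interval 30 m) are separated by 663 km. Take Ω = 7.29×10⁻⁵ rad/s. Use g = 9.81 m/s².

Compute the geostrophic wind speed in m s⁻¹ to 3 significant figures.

5.44 m s⁻¹

Coriolis parameter at 34°N:
f = 2Ω sin φ = 2 × 7.29×10⁻⁵ × sin 34° = 8.15×10⁻⁵ s⁻¹
Height gradient: |∂Z/∂n| = 30 m / 663000 m = 4.52×10⁻⁵
On a pressure surface, geostrophic balance gives V_g = (g/f)|∂Z/∂n|:
V_g = 9.81 × 4.52×10⁻⁵ / 8.15×10⁻⁵ = 5.44 m/s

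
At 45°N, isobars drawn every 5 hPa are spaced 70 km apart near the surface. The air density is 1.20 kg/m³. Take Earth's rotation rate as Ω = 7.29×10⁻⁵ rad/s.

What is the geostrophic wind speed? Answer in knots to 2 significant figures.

110 knots

Coriolis parameter at 45°N:
f = 2Ω sin φ = 2 × 7.29×10⁻⁵ × sin 45° = 1.03×10⁻⁴ s⁻¹
Pressure gradient: |∂P/∂n| = 500 Pa / 70000 m = 7.14×10⁻³ Pa/m
Geostrophic balance (pressure-gradient force = Coriolis force):
V_g = (1/(fρ)) |∂P/∂n| = 7.14×10⁻³ / (1.03×10⁻⁴ × 1.20) = 57.7 m/s
Converting: 57.7 m/s × 1.944 = 110 knots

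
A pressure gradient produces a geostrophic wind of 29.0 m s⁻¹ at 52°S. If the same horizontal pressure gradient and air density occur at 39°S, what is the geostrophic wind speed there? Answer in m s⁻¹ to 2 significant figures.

36 m s⁻¹

With the same pressure gradient and density, V_g ∝ 1/f ∝ 1/sin φ.
V₂ = V₁ · sin φ₁ / sin φ₂ = 29.0 × sin 52° / sin 39°
V₂ = 29.0 × 0.7880/0.6293 = 36 m s⁻¹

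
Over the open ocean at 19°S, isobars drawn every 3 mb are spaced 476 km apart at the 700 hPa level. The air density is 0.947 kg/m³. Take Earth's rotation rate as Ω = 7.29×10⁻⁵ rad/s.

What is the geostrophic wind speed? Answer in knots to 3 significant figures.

27.3 knots

Coriolis parameter at 19°S:
f = 2Ω sin φ = 2 × 7.29×10⁻⁵ × sin 19° = 4.75×10⁻⁵ s⁻¹
Pressure gradient: |∂P/∂n| = 300 Pa / 476000 m = 6.30×10⁻⁴ Pa/m
Geostrophic balance (pressure-gradient force = Coriolis force):
V_g = (1/(fρ)) |∂P/∂n| = 6.30×10⁻⁴ / (4.75×10⁻⁵ × 0.947) = 14.0 m/s
Converting: 14.0 m/s × 1.944 = 27.3 knots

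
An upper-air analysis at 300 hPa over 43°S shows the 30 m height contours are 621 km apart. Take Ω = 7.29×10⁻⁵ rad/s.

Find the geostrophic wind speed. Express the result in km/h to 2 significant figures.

17 km/h

Coriolis parameter at 43°S:
f = 2Ω sin φ = 2 × 7.29×10⁻⁵ × sin 43° = 9.94×10⁻⁵ s⁻¹
Height gradient: |∂Z/∂n| = 30 m / 621000 m = 4.83×10⁻⁵
On a pressure surface, geostrophic balance gives V_g = (g/f)|∂Z/∂n|:
V_g = 9.81 × 4.83×10⁻⁵ / 9.94×10⁻⁵ = 4.77 m/s
Converting: 4.77 m/s × 3.6 = 17 km/h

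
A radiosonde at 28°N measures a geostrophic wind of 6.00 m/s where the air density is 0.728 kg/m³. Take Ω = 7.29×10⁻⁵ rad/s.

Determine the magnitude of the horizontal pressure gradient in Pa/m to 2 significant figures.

3.0×10⁻⁴ Pa/m

Coriolis parameter at 28°N:
f = 2Ω sin φ = 2 × 7.29×10⁻⁵ × sin 28° = 6.84×10⁻⁵ s⁻¹
Geostrophic balance rearranged: |∂P/∂n| = f ρ V_g
|∂P/∂n| = 6.84×10⁻⁵ × 0.728 × 6.00 = 2.99×10⁻⁴ Pa/m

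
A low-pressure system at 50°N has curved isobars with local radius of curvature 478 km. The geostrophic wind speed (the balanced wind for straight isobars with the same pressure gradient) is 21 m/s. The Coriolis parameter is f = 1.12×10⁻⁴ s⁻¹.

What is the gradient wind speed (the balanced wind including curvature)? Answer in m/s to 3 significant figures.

Around a low, centrifugal force acts outward with Coriolis, so pressure-gradient force balances both:
(1/ρ)|∂P/∂n| = fV + V²/R  →  V² + fR·V − fR·V_g = 0
With fR = 1.12×10⁻⁴ × 478×10³ m = 53.5 m/s:
V = [−fR + √((fR)² + 4 fR V_g)]/2 = [−53.5 + √(53.5² + 4×53.5×21)]/2 = 16.1 m/s
Subgeostrophic (V < V_g = 21 m/s), as expected around a low.

16.1 m/s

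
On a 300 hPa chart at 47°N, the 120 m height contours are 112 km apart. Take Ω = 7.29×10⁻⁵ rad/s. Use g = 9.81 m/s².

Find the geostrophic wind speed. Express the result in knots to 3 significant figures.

192 knots

Coriolis parameter at 47°N:
f = 2Ω sin φ = 2 × 7.29×10⁻⁵ × sin 47° = 1.07×10⁻⁴ s⁻¹
Height gradient: |∂Z/∂n| = 120 m / 112000 m = 1.07×10⁻³
On a pressure surface, geostrophic balance gives V_g = (g/f)|∂Z/∂n|:
V_g = 9.81 × 1.07×10⁻³ / 1.07×10⁻⁴ = 98.6 m/s
Converting: 98.6 m/s × 1.944 = 192 knots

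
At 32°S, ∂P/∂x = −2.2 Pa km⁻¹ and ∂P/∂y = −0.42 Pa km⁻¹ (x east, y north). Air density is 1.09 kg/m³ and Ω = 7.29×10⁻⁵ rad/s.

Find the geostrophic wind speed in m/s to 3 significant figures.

Coriolis parameter at 32°S:
f = 2Ω sin φ = 2 × 7.29×10⁻⁵ × sin 32° = 7.73×10⁻⁵ s⁻¹
In the Southern Hemisphere f is negative: f = −7.73×10⁻⁵ s⁻¹.
Component geostrophic relations (x east, y north):
u_g = −(1/(fρ)) ∂P/∂y,  v_g = (1/(fρ)) ∂P/∂x
u_g = −(−0.42×10⁻³)/(−7.73×10⁻⁵ × 1.09) = −4.99 m/s;  v_g = (−2.2×10⁻³)/(−7.73×10⁻⁵ × 1.09) = 26.1 m/s
|V_g| = √(u_g² + v_g²) = 26.6 m/s

26.6 m/s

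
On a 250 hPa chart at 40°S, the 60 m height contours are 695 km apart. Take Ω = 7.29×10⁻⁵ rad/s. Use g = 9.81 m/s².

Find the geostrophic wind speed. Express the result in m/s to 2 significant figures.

Coriolis parameter at 40°S:
f = 2Ω sin φ = 2 × 7.29×10⁻⁵ × sin 40° = 9.37×10⁻⁵ s⁻¹
Height gradient: |∂Z/∂n| = 60 m / 695000 m = 8.63×10⁻⁵
On a pressure surface, geostrophic balance gives V_g = (g/f)|∂Z/∂n|:
V_g = 9.81 × 8.63×10⁻⁵ / 9.37×10⁻⁵ = 9.04 m/s

9.0 m/s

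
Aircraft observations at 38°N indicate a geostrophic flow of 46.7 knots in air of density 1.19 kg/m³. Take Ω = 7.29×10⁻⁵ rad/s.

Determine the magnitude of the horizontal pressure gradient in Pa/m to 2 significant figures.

2.6×10⁻³ Pa/m

Coriolis parameter at 38°N:
f = 2Ω sin φ = 2 × 7.29×10⁻⁵ × sin 38° = 8.98×10⁻⁵ s⁻¹
Wind speed in SI: 46.7 knots = 24.0 m/s
Geostrophic balance rearranged: |∂P/∂n| = f ρ V_g
|∂P/∂n| = 8.98×10⁻⁵ × 1.19 × 24.0 = 2.57×10⁻³ Pa/m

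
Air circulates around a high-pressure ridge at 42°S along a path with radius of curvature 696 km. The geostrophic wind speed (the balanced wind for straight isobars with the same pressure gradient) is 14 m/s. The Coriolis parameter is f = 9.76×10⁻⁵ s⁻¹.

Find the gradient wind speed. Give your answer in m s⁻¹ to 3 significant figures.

19.7 m s⁻¹

Around a high, pressure-gradient force acts outward with centrifugal, so Coriolis balances both:
fV = (1/ρ)|∂P/∂n| + V²/R  →  V² − fR·V + fR·V_g = 0
With fR = 9.76×10⁻⁵ × 696×10³ m = 67.9 m/s:
V = [fR − √((fR)² − 4 fR V_g)]/2 = [67.9 − √(67.9² − 4×67.9×14)]/2 = 19.7 m/s
Supergeostrophic (V > V_g = 14 m/s), as expected around a high.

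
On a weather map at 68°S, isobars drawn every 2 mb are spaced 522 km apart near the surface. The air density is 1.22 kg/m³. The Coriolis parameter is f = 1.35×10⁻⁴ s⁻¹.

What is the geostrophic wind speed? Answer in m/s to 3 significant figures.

Pressure gradient: |∂P/∂n| = 200 Pa / 522000 m = 3.83×10⁻⁴ Pa/m
Geostrophic balance (pressure-gradient force = Coriolis force):
V_g = (1/(fρ)) |∂P/∂n| = 3.83×10⁻⁴ / (1.35×10⁻⁴ × 1.22) = 2.33 m/s

2.33 m/s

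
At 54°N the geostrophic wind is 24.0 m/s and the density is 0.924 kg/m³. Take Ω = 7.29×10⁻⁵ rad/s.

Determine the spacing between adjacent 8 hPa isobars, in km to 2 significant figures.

Coriolis parameter at 54°N:
f = 2Ω sin φ = 2 × 7.29×10⁻⁵ × sin 54° = 1.18×10⁻⁴ s⁻¹
Geostrophic balance rearranged: |∂P/∂n| = f ρ V_g
|∂P/∂n| = 1.18×10⁻⁴ × 0.924 × 24.0 = 2.62×10⁻³ Pa/m
Isobar spacing: Δn = ΔP/|∂P/∂n| = 800 Pa / 2.62×10⁻³ Pa/m = 305838 m ≈ 310 km

310 km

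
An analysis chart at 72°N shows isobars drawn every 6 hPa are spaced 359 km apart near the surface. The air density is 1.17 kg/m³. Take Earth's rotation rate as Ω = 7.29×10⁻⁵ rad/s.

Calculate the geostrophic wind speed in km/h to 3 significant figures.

Coriolis parameter at 72°N:
f = 2Ω sin φ = 2 × 7.29×10⁻⁵ × sin 72° = 1.39×10⁻⁴ s⁻¹
Pressure gradient: |∂P/∂n| = 600 Pa / 359000 m = 1.67×10⁻³ Pa/m
Geostrophic balance (pressure-gradient force = Coriolis force):
V_g = (1/(fρ)) |∂P/∂n| = 1.67×10⁻³ / (1.39×10⁻⁴ × 1.17) = 10.3 m/s
Converting: 10.3 m/s × 3.6 = 37.1 km/h

37.1 km/h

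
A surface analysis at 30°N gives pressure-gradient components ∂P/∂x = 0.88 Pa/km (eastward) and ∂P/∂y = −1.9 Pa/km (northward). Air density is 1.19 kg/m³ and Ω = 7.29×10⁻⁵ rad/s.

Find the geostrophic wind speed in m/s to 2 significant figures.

Coriolis parameter at 30°N:
f = 2Ω sin φ = 2 × 7.29×10⁻⁵ × sin 30° = 7.29×10⁻⁵ s⁻¹
Component geostrophic relations (x east, y north):
u_g = −(1/(fρ)) ∂P/∂y,  v_g = (1/(fρ)) ∂P/∂x
u_g = −(−1.9×10⁻³)/(7.29×10⁻⁵ × 1.19) = 21.9 m/s;  v_g = (0.88×10⁻³)/(7.29×10⁻⁵ × 1.19) = 10.1 m/s
|V_g| = √(u_g² + v_g²) = 24.1 m/s

24 m/s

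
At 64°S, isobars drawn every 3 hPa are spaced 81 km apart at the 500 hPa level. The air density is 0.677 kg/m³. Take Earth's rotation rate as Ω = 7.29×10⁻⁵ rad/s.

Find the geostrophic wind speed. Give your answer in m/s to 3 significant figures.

41.7 m/s

Coriolis parameter at 64°S:
f = 2Ω sin φ = 2 × 7.29×10⁻⁵ × sin 64° = 1.31×10⁻⁴ s⁻¹
Pressure gradient: |∂P/∂n| = 300 Pa / 81000 m = 3.70×10⁻³ Pa/m
Geostrophic balance (pressure-gradient force = Coriolis force):
V_g = (1/(fρ)) |∂P/∂n| = 3.70×10⁻³ / (1.31×10⁻⁴ × 0.677) = 41.7 m/s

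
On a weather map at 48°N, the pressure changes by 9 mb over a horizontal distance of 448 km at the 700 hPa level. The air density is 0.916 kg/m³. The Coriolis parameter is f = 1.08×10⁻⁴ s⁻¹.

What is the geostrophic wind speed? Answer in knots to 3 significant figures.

Pressure gradient: |∂P/∂n| = 900 Pa / 448000 m = 2.01×10⁻³ Pa/m
Geostrophic balance (pressure-gradient force = Coriolis force):
V_g = (1/(fρ)) |∂P/∂n| = 2.01×10⁻³ / (1.08×10⁻⁴ × 0.916) = 20.3 m/s
Converting: 20.3 m/s × 1.944 = 39.5 knots

39.5 knots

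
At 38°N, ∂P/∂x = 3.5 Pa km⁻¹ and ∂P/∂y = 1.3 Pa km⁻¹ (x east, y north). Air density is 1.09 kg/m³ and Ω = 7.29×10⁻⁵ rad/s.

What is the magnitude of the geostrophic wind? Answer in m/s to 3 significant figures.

Coriolis parameter at 38°N:
f = 2Ω sin φ = 2 × 7.29×10⁻⁵ × sin 38° = 8.98×10⁻⁵ s⁻¹
Component geostrophic relations (x east, y north):
u_g = −(1/(fρ)) ∂P/∂y,  v_g = (1/(fρ)) ∂P/∂x
u_g = −(1.3×10⁻³)/(8.98×10⁻⁵ × 1.09) = −13.3 m/s;  v_g = (3.5×10⁻³)/(8.98×10⁻⁵ × 1.09) = 35.8 m/s
|V_g| = √(u_g² + v_g²) = 38.2 m/s

38.2 m/s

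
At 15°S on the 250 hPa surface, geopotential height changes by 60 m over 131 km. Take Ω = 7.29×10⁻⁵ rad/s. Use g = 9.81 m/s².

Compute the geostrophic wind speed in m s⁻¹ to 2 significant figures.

120 m s⁻¹

Coriolis parameter at 15°S:
f = 2Ω sin φ = 2 × 7.29×10⁻⁵ × sin 15° = 3.77×10⁻⁵ s⁻¹
Height gradient: |∂Z/∂n| = 60 m / 131000 m = 4.58×10⁻⁴
On a pressure surface, geostrophic balance gives V_g = (g/f)|∂Z/∂n|:
V_g = 9.81 × 4.58×10⁻⁴ / 3.77×10⁻⁵ = 119 m/s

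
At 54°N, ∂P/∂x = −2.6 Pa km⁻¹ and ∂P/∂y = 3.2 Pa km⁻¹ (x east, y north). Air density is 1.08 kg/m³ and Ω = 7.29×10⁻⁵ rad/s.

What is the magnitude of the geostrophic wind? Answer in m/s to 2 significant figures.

Coriolis parameter at 54°N:
f = 2Ω sin φ = 2 × 7.29×10⁻⁵ × sin 54° = 1.18×10⁻⁴ s⁻¹
Component geostrophic relations (x east, y north):
u_g = −(1/(fρ)) ∂P/∂y,  v_g = (1/(fρ)) ∂P/∂x
u_g = −(3.2×10⁻³)/(1.18×10⁻⁴ × 1.08) = −25.1 m/s;  v_g = (−2.6×10⁻³)/(1.18×10⁻⁴ × 1.08) = −20.4 m/s
|V_g| = √(u_g² + v_g²) = 32.4 m/s

32 m/s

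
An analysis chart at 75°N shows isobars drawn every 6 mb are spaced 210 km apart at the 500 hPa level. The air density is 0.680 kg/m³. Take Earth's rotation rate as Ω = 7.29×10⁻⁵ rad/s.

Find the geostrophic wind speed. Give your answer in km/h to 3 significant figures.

107 km/h

Coriolis parameter at 75°N:
f = 2Ω sin φ = 2 × 7.29×10⁻⁵ × sin 75° = 1.41×10⁻⁴ s⁻¹
Pressure gradient: |∂P/∂n| = 600 Pa / 210000 m = 2.86×10⁻³ Pa/m
Geostrophic balance (pressure-gradient force = Coriolis force):
V_g = (1/(fρ)) |∂P/∂n| = 2.86×10⁻³ / (1.41×10⁻⁴ × 0.680) = 29.8 m/s
Converting: 29.8 m/s × 3.6 = 107 km/h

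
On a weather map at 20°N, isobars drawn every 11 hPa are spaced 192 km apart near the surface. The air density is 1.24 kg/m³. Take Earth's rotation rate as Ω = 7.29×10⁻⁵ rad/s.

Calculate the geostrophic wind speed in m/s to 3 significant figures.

Coriolis parameter at 20°N:
f = 2Ω sin φ = 2 × 7.29×10⁻⁵ × sin 20° = 4.99×10⁻⁵ s⁻¹
Pressure gradient: |∂P/∂n| = 1100 Pa / 192000 m = 5.73×10⁻³ Pa/m
Geostrophic balance (pressure-gradient force = Coriolis force):
V_g = (1/(fρ)) |∂P/∂n| = 5.73×10⁻³ / (4.99×10⁻⁵ × 1.24) = 92.7 m/s

92.7 m/s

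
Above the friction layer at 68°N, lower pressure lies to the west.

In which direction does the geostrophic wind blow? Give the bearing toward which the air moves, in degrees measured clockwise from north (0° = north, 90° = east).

000°

The pressure-gradient force points toward the west (bearing 270°).
Geostrophic balance: in the Northern Hemisphere the Coriolis force deflects motion to the right, so the geostrophic wind blows 90° to the right of the pressure-gradient force (low pressure on the left).
Rotating 270° by 90° clockwise gives 000° — the wind blows toward the north.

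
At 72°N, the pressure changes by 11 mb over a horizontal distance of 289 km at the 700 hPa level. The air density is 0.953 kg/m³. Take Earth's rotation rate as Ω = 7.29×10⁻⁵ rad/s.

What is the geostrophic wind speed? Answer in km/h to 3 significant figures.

Coriolis parameter at 72°N:
f = 2Ω sin φ = 2 × 7.29×10⁻⁵ × sin 72° = 1.39×10⁻⁴ s⁻¹
Pressure gradient: |∂P/∂n| = 1100 Pa / 289000 m = 3.81×10⁻³ Pa/m
Geostrophic balance (pressure-gradient force = Coriolis force):
V_g = (1/(fρ)) |∂P/∂n| = 3.81×10⁻³ / (1.39×10⁻⁴ × 0.953) = 28.8 m/s
Converting: 28.8 m/s × 3.6 = 104 km/h

104 km/h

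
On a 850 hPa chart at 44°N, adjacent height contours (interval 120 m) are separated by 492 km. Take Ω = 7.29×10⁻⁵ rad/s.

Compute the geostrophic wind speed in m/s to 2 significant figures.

Coriolis parameter at 44°N:
f = 2Ω sin φ = 2 × 7.29×10⁻⁵ × sin 44° = 1.01×10⁻⁴ s⁻¹
Height gradient: |∂Z/∂n| = 120 m / 492000 m = 2.44×10⁻⁴
On a pressure surface, geostrophic balance gives V_g = (g/f)|∂Z/∂n|:
V_g = 9.81 × 2.44×10⁻⁴ / 1.01×10⁻⁴ = 23.6 m/s

24 m/s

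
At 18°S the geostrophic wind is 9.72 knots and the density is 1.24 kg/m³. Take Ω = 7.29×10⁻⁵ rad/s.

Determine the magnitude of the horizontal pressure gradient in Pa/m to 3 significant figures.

2.79×10⁻⁴ Pa/m

Coriolis parameter at 18°S:
f = 2Ω sin φ = 2 × 7.29×10⁻⁵ × sin 18° = 4.51×10⁻⁵ s⁻¹
Wind speed in SI: 9.72 knots = 5.00 m/s
Geostrophic balance rearranged: |∂P/∂n| = f ρ V_g
|∂P/∂n| = 4.51×10⁻⁵ × 1.24 × 5.00 = 2.79×10⁻⁴ Pa/m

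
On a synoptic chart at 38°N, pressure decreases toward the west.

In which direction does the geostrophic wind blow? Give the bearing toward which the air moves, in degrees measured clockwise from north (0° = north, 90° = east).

000°

The pressure-gradient force points toward the west (bearing 270°).
Geostrophic balance: in the Northern Hemisphere the Coriolis force deflects motion to the right, so the geostrophic wind blows 90° to the right of the pressure-gradient force (low pressure on the left).
Rotating 270° by 90° clockwise gives 000° — the wind blows toward the north.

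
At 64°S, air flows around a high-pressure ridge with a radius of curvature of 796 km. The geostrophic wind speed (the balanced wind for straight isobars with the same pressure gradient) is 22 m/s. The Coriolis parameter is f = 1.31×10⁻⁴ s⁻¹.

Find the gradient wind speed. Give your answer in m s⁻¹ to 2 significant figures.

Around a high, pressure-gradient force acts outward with centrifugal, so Coriolis balances both:
fV = (1/ρ)|∂P/∂n| + V²/R  →  V² − fR·V + fR·V_g = 0
With fR = 1.31×10⁻⁴ × 796×10³ m = 104 m/s:
V = [fR − √((fR)² − 4 fR V_g)]/2 = [104 − √(104² − 4×104×22)]/2 = 31.5 m/s
Supergeostrophic (V > V_g = 22 m/s), as expected around a high.

32 m s⁻¹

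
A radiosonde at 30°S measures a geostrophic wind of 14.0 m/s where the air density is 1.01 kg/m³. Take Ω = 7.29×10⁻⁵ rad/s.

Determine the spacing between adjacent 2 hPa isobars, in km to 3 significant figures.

Coriolis parameter at 30°S:
f = 2Ω sin φ = 2 × 7.29×10⁻⁵ × sin 30° = 7.29×10⁻⁵ s⁻¹
Geostrophic balance rearranged: |∂P/∂n| = f ρ V_g
|∂P/∂n| = 7.29×10⁻⁵ × 1.01 × 14.0 = 1.03×10⁻³ Pa/m
Isobar spacing: Δn = ΔP/|∂P/∂n| = 200 Pa / 1.03×10⁻³ Pa/m = 194023 m ≈ 194 km

194 km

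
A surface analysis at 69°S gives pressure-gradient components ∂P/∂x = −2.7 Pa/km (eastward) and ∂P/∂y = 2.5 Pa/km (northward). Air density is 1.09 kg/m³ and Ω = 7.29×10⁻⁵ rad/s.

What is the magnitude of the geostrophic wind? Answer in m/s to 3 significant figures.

Coriolis parameter at 69°S:
f = 2Ω sin φ = 2 × 7.29×10⁻⁵ × sin 69° = 1.36×10⁻⁴ s⁻¹
In the Southern Hemisphere f is negative: f = −1.36×10⁻⁴ s⁻¹.
Component geostrophic relations (x east, y north):
u_g = −(1/(fρ)) ∂P/∂y,  v_g = (1/(fρ)) ∂P/∂x
u_g = −(2.5×10⁻³)/(−1.36×10⁻⁴ × 1.09) = 16.9 m/s;  v_g = (−2.7×10⁻³)/(−1.36×10⁻⁴ × 1.09) = 18.2 m/s
|V_g| = √(u_g² + v_g²) = 24.8 m/s

24.8 m/s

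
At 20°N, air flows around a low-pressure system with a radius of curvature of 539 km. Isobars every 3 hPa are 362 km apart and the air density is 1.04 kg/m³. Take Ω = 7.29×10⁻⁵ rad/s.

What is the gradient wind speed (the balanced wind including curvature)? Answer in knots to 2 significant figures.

22 knots

Coriolis parameter at 20°N:
f = 2Ω sin φ = 2 × 7.29×10⁻⁵ × sin 20° = 4.99×10⁻⁵ s⁻¹
Pressure gradient: |∂P/∂n| = 300 Pa / 362000 m = 8.29×10⁻⁴ Pa/m
Geostrophic speed: V_g = |∂P/∂n|/(fρ) = 8.29×10⁻⁴/(4.99×10⁻⁵ × 1.04) = 16.0 m/s
Around a low, centrifugal force acts outward with Coriolis, so pressure-gradient force balances both:
(1/ρ)|∂P/∂n| = fV + V²/R  →  V² + fR·V − fR·V_g = 0
With fR = 4.99×10⁻⁵ × 539×10³ m = 26.9 m/s:
V = [−fR + √((fR)² + 4 fR V_g)]/2 = [−26.9 + √(26.9² + 4×26.9×16)]/2 = 11.3 m/s
Subgeostrophic (V < V_g = 16 m/s), as expected around a low.
Converting: 11.3 m/s × 1.944 = 22 knots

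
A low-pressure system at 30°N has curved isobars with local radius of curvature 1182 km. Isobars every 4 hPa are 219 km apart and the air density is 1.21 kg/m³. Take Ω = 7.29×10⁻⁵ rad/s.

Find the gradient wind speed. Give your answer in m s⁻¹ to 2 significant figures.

17 m s⁻¹

Coriolis parameter at 30°N:
f = 2Ω sin φ = 2 × 7.29×10⁻⁵ × sin 30° = 7.29×10⁻⁵ s⁻¹
Pressure gradient: |∂P/∂n| = 400 Pa / 219000 m = 1.83×10⁻³ Pa/m
Geostrophic speed: V_g = |∂P/∂n|/(fρ) = 1.83×10⁻³/(7.29×10⁻⁵ × 1.21) = 20.7 m/s
Around a low, centrifugal force acts outward with Coriolis, so pressure-gradient force balances both:
(1/ρ)|∂P/∂n| = fV + V²/R  →  V² + fR·V − fR·V_g = 0
With fR = 7.29×10⁻⁵ × 1182×10³ m = 86.2 m/s:
V = [−fR + √((fR)² + 4 fR V_g)]/2 = [−86.2 + √(86.2² + 4×86.2×20.7)]/2 = 17.3 m/s
Subgeostrophic (V < V_g = 20.7 m/s), as expected around a low.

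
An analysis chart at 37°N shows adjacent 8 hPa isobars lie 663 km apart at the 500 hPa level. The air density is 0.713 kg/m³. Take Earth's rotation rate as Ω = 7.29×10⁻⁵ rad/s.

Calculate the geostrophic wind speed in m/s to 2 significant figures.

Coriolis parameter at 37°N:
f = 2Ω sin φ = 2 × 7.29×10⁻⁵ × sin 37° = 8.77×10⁻⁵ s⁻¹
Pressure gradient: |∂P/∂n| = 800 Pa / 663000 m = 1.21×10⁻³ Pa/m
Geostrophic balance (pressure-gradient force = Coriolis force):
V_g = (1/(fρ)) |∂P/∂n| = 1.21×10⁻³ / (8.77×10⁻⁵ × 0.713) = 19.3 m/s

19 m/s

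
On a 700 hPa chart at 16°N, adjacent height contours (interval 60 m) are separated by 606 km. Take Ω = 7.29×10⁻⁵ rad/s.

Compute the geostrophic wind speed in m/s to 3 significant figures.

24.2 m/s

Coriolis parameter at 16°N:
f = 2Ω sin φ = 2 × 7.29×10⁻⁵ × sin 16° = 4.02×10⁻⁵ s⁻¹
Height gradient: |∂Z/∂n| = 60 m / 606000 m = 9.90×10⁻⁵
On a pressure surface, geostrophic balance gives V_g = (g/f)|∂Z/∂n|:
V_g = 9.81 × 9.90×10⁻⁵ / 4.02×10⁻⁵ = 24.2 m/s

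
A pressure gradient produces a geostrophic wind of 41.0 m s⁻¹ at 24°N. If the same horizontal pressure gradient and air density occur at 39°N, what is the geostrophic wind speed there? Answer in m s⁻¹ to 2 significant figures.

With the same pressure gradient and density, V_g ∝ 1/f ∝ 1/sin φ.
V₂ = V₁ · sin φ₁ / sin φ₂ = 41.0 × sin 24° / sin 39°
V₂ = 41.0 × 0.4067/0.6293 = 26 m s⁻¹

26 m s⁻¹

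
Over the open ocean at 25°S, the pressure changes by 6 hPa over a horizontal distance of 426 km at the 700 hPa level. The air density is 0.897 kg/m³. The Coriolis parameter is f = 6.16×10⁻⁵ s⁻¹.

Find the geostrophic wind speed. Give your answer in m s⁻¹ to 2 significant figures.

Pressure gradient: |∂P/∂n| = 600 Pa / 426000 m = 1.41×10⁻³ Pa/m
Geostrophic balance (pressure-gradient force = Coriolis force):
V_g = (1/(fρ)) |∂P/∂n| = 1.41×10⁻³ / (6.16×10⁻⁵ × 0.897) = 25.5 m/s

25 m s⁻¹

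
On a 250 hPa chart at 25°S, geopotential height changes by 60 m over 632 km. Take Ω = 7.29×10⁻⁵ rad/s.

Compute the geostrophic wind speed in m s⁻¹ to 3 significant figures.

Coriolis parameter at 25°S:
f = 2Ω sin φ = 2 × 7.29×10⁻⁵ × sin 25° = 6.16×10⁻⁵ s⁻¹
Height gradient: |∂Z/∂n| = 60 m / 632000 m = 9.49×10⁻⁵
On a pressure surface, geostrophic balance gives V_g = (g/f)|∂Z/∂n|:
V_g = 9.81 × 9.49×10⁻⁵ / 6.16×10⁻⁵ = 15.1 m/s

15.1 m s⁻¹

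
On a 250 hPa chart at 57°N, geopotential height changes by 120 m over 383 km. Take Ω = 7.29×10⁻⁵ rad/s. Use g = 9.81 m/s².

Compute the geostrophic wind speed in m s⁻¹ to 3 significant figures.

25.1 m s⁻¹

Coriolis parameter at 57°N:
f = 2Ω sin φ = 2 × 7.29×10⁻⁵ × sin 57° = 1.22×10⁻⁴ s⁻¹
Height gradient: |∂Z/∂n| = 120 m / 383000 m = 3.13×10⁻⁴
On a pressure surface, geostrophic balance gives V_g = (g/f)|∂Z/∂n|:
V_g = 9.81 × 3.13×10⁻⁴ / 1.22×10⁻⁴ = 25.1 m/s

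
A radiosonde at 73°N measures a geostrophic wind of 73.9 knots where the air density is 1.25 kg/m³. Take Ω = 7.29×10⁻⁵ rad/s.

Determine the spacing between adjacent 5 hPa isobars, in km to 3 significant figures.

75.5 km

Coriolis parameter at 73°N:
f = 2Ω sin φ = 2 × 7.29×10⁻⁵ × sin 73° = 1.39×10⁻⁴ s⁻¹
Wind speed in SI: 73.9 knots = 38.0 m/s
Geostrophic balance rearranged: |∂P/∂n| = f ρ V_g
|∂P/∂n| = 1.39×10⁻⁴ × 1.25 × 38.0 = 6.63×10⁻³ Pa/m
Isobar spacing: Δn = ΔP/|∂P/∂n| = 500 Pa / 6.63×10⁻³ Pa/m = 75461 m ≈ 75.5 km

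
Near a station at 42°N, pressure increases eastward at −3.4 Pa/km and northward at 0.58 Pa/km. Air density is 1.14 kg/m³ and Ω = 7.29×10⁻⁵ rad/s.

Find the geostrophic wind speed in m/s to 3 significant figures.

Coriolis parameter at 42°N:
f = 2Ω sin φ = 2 × 7.29×10⁻⁵ × sin 42° = 9.76×10⁻⁵ s⁻¹
Component geostrophic relations (x east, y north):
u_g = −(1/(fρ)) ∂P/∂y,  v_g = (1/(fρ)) ∂P/∂x
u_g = −(0.58×10⁻³)/(9.76×10⁻⁵ × 1.14) = −5.22 m/s;  v_g = (−3.4×10⁻³)/(9.76×10⁻⁵ × 1.14) = −30.6 m/s
|V_g| = √(u_g² + v_g²) = 31.0 m/s

31.0 m/s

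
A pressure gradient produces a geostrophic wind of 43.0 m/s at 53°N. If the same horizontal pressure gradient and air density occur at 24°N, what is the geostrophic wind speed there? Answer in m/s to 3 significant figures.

With the same pressure gradient and density, V_g ∝ 1/f ∝ 1/sin φ.
V₂ = V₁ · sin φ₁ / sin φ₂ = 43.0 × sin 53° / sin 24°
V₂ = 43.0 × 0.7986/0.4067 = 84.4 m/s

84.4 m/s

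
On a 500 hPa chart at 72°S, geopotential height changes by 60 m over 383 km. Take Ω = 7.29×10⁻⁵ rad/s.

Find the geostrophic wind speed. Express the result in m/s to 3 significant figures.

Coriolis parameter at 72°S:
f = 2Ω sin φ = 2 × 7.29×10⁻⁵ × sin 72° = 1.39×10⁻⁴ s⁻¹
Height gradient: |∂Z/∂n| = 60 m / 383000 m = 1.57×10⁻⁴
On a pressure surface, geostrophic balance gives V_g = (g/f)|∂Z/∂n|:
V_g = 9.81 × 1.57×10⁻⁴ / 1.39×10⁻⁴ = 11.1 m/s

11.1 m/s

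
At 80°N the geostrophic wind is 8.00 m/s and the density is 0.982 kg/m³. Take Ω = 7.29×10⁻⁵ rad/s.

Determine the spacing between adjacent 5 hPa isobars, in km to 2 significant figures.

Coriolis parameter at 80°N:
f = 2Ω sin φ = 2 × 7.29×10⁻⁵ × sin 80° = 1.44×10⁻⁴ s⁻¹
Geostrophic balance rearranged: |∂P/∂n| = f ρ V_g
|∂P/∂n| = 1.44×10⁻⁴ × 0.982 × 8.00 = 1.13×10⁻³ Pa/m
Isobar spacing: Δn = ΔP/|∂P/∂n| = 500 Pa / 1.13×10⁻³ Pa/m = 443261 m ≈ 440 km

440 km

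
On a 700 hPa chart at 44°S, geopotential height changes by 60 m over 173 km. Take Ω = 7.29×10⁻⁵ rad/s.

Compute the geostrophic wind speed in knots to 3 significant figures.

Coriolis parameter at 44°S:
f = 2Ω sin φ = 2 × 7.29×10⁻⁵ × sin 44° = 1.01×10⁻⁴ s⁻¹
Height gradient: |∂Z/∂n| = 60 m / 173000 m = 3.47×10⁻⁴
On a pressure surface, geostrophic balance gives V_g = (g/f)|∂Z/∂n|:
V_g = 9.81 × 3.47×10⁻⁴ / 1.01×10⁻⁴ = 33.6 m/s
Converting: 33.6 m/s × 1.944 = 65.3 knots

65.3 knots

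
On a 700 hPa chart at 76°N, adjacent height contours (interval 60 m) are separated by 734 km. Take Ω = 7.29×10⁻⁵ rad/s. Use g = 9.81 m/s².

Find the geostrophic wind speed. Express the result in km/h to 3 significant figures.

Coriolis parameter at 76°N:
f = 2Ω sin φ = 2 × 7.29×10⁻⁵ × sin 76° = 1.41×10⁻⁴ s⁻¹
Height gradient: |∂Z/∂n| = 60 m / 734000 m = 8.17×10⁻⁵
On a pressure surface, geostrophic balance gives V_g = (g/f)|∂Z/∂n|:
V_g = 9.81 × 8.17×10⁻⁵ / 1.41×10⁻⁴ = 5.67 m/s
Converting: 5.67 m/s × 3.6 = 20.4 km/h

20.4 km/h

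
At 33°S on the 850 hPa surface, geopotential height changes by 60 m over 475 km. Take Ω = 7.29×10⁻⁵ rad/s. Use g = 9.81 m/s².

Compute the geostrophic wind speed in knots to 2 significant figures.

Coriolis parameter at 33°S:
f = 2Ω sin φ = 2 × 7.29×10⁻⁵ × sin 33° = 7.94×10⁻⁵ s⁻¹
Height gradient: |∂Z/∂n| = 60 m / 475000 m = 1.26×10⁻⁴
On a pressure surface, geostrophic balance gives V_g = (g/f)|∂Z/∂n|:
V_g = 9.81 × 1.26×10⁻⁴ / 7.94×10⁻⁵ = 15.6 m/s
Converting: 15.6 m/s × 1.944 = 30 knots

30 knots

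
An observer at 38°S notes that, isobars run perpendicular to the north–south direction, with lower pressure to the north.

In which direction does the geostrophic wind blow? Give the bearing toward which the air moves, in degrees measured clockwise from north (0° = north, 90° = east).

The pressure-gradient force points toward the north (bearing 000°).
Geostrophic balance: in the Southern Hemisphere the Coriolis force deflects motion to the left, so the geostrophic wind blows 90° to the left of the pressure-gradient force (low pressure on the right).
Rotating 000° by 90° counterclockwise gives 270° — the wind blows toward the west.

270°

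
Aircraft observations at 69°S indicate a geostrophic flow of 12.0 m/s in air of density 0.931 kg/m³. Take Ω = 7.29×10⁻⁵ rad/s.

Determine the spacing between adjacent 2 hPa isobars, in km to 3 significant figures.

Coriolis parameter at 69°S:
f = 2Ω sin φ = 2 × 7.29×10⁻⁵ × sin 69° = 1.36×10⁻⁴ s⁻¹
Geostrophic balance rearranged: |∂P/∂n| = f ρ V_g
|∂P/∂n| = 1.36×10⁻⁴ × 0.931 × 12.0 = 1.52×10⁻³ Pa/m
Isobar spacing: Δn = ΔP/|∂P/∂n| = 200 Pa / 1.52×10⁻³ Pa/m = 131519 m ≈ 132 km

132 km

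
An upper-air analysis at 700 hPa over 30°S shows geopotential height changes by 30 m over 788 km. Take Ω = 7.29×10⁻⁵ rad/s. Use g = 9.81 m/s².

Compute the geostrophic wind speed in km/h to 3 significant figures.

Coriolis parameter at 30°S:
f = 2Ω sin φ = 2 × 7.29×10⁻⁵ × sin 30° = 7.29×10⁻⁵ s⁻¹
Height gradient: |∂Z/∂n| = 30 m / 788000 m = 3.81×10⁻⁵
On a pressure surface, geostrophic balance gives V_g = (g/f)|∂Z/∂n|:
V_g = 9.81 × 3.81×10⁻⁵ / 7.29×10⁻⁵ = 5.12 m/s
Converting: 5.12 m/s × 3.6 = 18.4 km/h

18.4 km/h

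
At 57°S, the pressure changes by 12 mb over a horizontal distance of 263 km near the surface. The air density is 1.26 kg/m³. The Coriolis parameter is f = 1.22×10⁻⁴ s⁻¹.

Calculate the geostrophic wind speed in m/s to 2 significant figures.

Pressure gradient: |∂P/∂n| = 1200 Pa / 263000 m = 4.56×10⁻³ Pa/m
Geostrophic balance (pressure-gradient force = Coriolis force):
V_g = (1/(fρ)) |∂P/∂n| = 4.56×10⁻³ / (1.22×10⁻⁴ × 1.26) = 29.7 m/s

30 m/s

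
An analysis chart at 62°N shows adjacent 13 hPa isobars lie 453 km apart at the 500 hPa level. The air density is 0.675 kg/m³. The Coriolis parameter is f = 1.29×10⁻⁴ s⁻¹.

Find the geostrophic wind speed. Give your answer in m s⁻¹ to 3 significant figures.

Pressure gradient: |∂P/∂n| = 1300 Pa / 453000 m = 2.87×10⁻³ Pa/m
Geostrophic balance (pressure-gradient force = Coriolis force):
V_g = (1/(fρ)) |∂P/∂n| = 2.87×10⁻³ / (1.29×10⁻⁴ × 0.675) = 33.0 m/s

33.0 m s⁻¹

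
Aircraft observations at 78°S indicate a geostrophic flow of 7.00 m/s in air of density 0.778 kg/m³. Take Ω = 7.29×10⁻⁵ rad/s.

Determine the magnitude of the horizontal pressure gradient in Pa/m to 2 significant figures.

Coriolis parameter at 78°S:
f = 2Ω sin φ = 2 × 7.29×10⁻⁵ × sin 78° = 1.43×10⁻⁴ s⁻¹
Geostrophic balance rearranged: |∂P/∂n| = f ρ V_g
|∂P/∂n| = 1.43×10⁻⁴ × 0.778 × 7.00 = 7.77×10⁻⁴ Pa/m

7.8×10⁻⁴ Pa/m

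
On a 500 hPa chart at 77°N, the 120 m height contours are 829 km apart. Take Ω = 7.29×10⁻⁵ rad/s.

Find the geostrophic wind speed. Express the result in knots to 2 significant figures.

19 knots

Coriolis parameter at 77°N:
f = 2Ω sin φ = 2 × 7.29×10⁻⁵ × sin 77° = 1.42×10⁻⁴ s⁻¹
Height gradient: |∂Z/∂n| = 120 m / 829000 m = 1.45×10⁻⁴
On a pressure surface, geostrophic balance gives V_g = (g/f)|∂Z/∂n|:
V_g = 9.81 × 1.45×10⁻⁴ / 1.42×10⁻⁴ = 10.00 m/s
Converting: 10.00 m/s × 1.944 = 19 knots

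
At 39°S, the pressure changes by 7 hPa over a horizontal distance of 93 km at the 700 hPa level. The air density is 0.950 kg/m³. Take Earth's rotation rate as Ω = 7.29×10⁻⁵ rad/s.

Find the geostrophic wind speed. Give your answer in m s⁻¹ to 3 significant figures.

Coriolis parameter at 39°S:
f = 2Ω sin φ = 2 × 7.29×10⁻⁵ × sin 39° = 9.18×10⁻⁵ s⁻¹
Pressure gradient: |∂P/∂n| = 700 Pa / 93000 m = 7.53×10⁻³ Pa/m
Geostrophic balance (pressure-gradient force = Coriolis force):
V_g = (1/(fρ)) |∂P/∂n| = 7.53×10⁻³ / (9.18×10⁻⁵ × 0.950) = 86.3 m/s

86.3 m s⁻¹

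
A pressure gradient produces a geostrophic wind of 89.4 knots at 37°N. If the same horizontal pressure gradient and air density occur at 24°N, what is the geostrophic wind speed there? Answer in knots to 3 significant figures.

132 knots

With the same pressure gradient and density, V_g ∝ 1/f ∝ 1/sin φ.
V₂ = V₁ · sin φ₁ / sin φ₂ = 89.4 × sin 37° / sin 24°
V₂ = 89.4 × 0.6018/0.4067 = 132 knots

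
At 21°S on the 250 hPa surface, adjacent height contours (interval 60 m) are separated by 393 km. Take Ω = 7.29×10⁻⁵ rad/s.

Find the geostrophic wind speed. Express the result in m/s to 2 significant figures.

29 m/s

Coriolis parameter at 21°S:
f = 2Ω sin φ = 2 × 7.29×10⁻⁵ × sin 21° = 5.23×10⁻⁵ s⁻¹
Height gradient: |∂Z/∂n| = 60 m / 393000 m = 1.53×10⁻⁴
On a pressure surface, geostrophic balance gives V_g = (g/f)|∂Z/∂n|:
V_g = 9.81 × 1.53×10⁻⁴ / 5.23×10⁻⁵ = 28.7 m/s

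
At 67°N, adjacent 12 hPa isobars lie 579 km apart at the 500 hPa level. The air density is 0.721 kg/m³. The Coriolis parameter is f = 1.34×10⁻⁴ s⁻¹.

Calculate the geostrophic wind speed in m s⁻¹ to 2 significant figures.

21 m s⁻¹

Pressure gradient: |∂P/∂n| = 1200 Pa / 579000 m = 2.07×10⁻³ Pa/m
Geostrophic balance (pressure-gradient force = Coriolis force):
V_g = (1/(fρ)) |∂P/∂n| = 2.07×10⁻³ / (1.34×10⁻⁴ × 0.721) = 21.5 m/s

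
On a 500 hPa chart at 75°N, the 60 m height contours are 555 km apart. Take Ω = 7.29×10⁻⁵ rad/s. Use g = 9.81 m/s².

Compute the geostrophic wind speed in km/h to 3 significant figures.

Coriolis parameter at 75°N:
f = 2Ω sin φ = 2 × 7.29×10⁻⁵ × sin 75° = 1.41×10⁻⁴ s⁻¹
Height gradient: |∂Z/∂n| = 60 m / 555000 m = 1.08×10⁻⁴
On a pressure surface, geostrophic balance gives V_g = (g/f)|∂Z/∂n|:
V_g = 9.81 × 1.08×10⁻⁴ / 1.41×10⁻⁴ = 7.53 m/s
Converting: 7.53 m/s × 3.6 = 27.1 km/h

27.1 km/h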